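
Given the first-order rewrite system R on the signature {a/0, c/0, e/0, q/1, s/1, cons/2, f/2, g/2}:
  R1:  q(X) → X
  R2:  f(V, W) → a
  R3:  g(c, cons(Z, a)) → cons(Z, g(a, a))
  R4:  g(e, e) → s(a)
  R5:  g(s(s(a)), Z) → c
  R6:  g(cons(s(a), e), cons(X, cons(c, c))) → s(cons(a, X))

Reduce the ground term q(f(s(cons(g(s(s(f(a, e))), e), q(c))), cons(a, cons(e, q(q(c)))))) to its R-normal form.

1. q(f(s(cons(g(s(s(f(a, e))), e), q(c))), cons(a, cons(e, q(q(c))))))  →  f(s(cons(g(s(s(f(a, e))), e), q(c))), cons(a, cons(e, q(q(c)))))   [R1 at ε]
2. f(s(cons(g(s(s(f(a, e))), e), q(c))), cons(a, cons(e, q(q(c)))))  →  a   [R2 at ε]

a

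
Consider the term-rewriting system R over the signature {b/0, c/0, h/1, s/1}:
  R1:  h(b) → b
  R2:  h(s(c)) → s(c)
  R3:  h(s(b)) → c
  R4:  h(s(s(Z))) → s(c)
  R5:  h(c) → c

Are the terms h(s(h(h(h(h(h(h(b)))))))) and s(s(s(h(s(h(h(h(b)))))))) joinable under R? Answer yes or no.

Reduce t₁ = h(s(h(h(h(h(h(h(b)))))))):
1. h(s(h(h(h(h(h(h(b))))))))  →  h(s(h(h(h(h(h(b)))))))   [R1 at 1.1.1.1.1.1.1]
2. h(s(h(h(h(h(h(b)))))))  →  h(s(h(h(h(h(b))))))   [R1 at 1.1.1.1.1.1]
3. h(s(h(h(h(h(b))))))  →  h(s(h(h(h(b)))))   [R1 at 1.1.1.1.1]
4. h(s(h(h(h(b)))))  →  h(s(h(h(b))))   [R1 at 1.1.1.1]
5. h(s(h(h(b))))  →  h(s(h(b)))   [R1 at 1.1.1]
6. h(s(h(b)))  →  h(s(b))   [R1 at 1.1]
7. h(s(b))  →  c   [R3 at ε]

Reduce t₂ = s(s(s(h(s(h(h(h(b)))))))):
1. s(s(s(h(s(h(h(h(b))))))))  →  s(s(s(h(s(h(h(b)))))))   [R1 at 1.1.1.1.1.1.1]
2. s(s(s(h(s(h(h(b)))))))  →  s(s(s(h(s(h(b))))))   [R1 at 1.1.1.1.1.1]
3. s(s(s(h(s(h(b))))))  →  s(s(s(h(s(b)))))   [R1 at 1.1.1.1.1]
4. s(s(s(h(s(b)))))  →  s(s(s(c)))   [R3 at 1.1.1]

no — NF(t₁) = c, NF(t₂) = s(s(s(c)))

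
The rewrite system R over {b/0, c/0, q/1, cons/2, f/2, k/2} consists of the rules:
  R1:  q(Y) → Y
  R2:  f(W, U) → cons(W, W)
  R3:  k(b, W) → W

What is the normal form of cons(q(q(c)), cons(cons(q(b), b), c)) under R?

1. cons(q(q(c)), cons(cons(q(b), b), c))  →  cons(q(c), cons(cons(q(b), b), c))   [R1 at 1]
2. cons(q(c), cons(cons(q(b), b), c))  →  cons(c, cons(cons(q(b), b), c))   [R1 at 1]
3. cons(c, cons(cons(q(b), b), c))  →  cons(c, cons(cons(b, b), c))   [R1 at 2.1.1]

cons(c, cons(cons(b, b), c))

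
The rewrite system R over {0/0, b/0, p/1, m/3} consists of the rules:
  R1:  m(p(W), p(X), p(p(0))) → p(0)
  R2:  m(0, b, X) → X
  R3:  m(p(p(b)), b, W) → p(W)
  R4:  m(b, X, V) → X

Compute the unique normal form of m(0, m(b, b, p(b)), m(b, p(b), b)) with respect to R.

1. m(0, m(b, b, p(b)), m(b, p(b), b))  →  m(0, b, m(b, p(b), b))   [R4 at 2]
2. m(0, b, m(b, p(b), b))  →  m(b, p(b), b)   [R2 at ε]
3. m(b, p(b), b)  →  p(b)   [R4 at ε]

p(b)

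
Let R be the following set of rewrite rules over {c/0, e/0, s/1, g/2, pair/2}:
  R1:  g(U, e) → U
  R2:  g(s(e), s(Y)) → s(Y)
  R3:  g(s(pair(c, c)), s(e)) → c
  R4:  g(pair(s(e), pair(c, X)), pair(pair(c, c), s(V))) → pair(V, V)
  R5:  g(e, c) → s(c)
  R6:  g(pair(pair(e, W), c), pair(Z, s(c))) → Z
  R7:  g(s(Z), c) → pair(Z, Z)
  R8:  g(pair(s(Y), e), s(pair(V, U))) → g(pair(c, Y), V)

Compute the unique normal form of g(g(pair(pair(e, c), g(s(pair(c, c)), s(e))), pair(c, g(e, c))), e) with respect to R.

c

1. g(g(pair(pair(e, c), g(s(pair(c, c)), s(e))), pair(c, g(e, c))), e)  →  g(pair(pair(e, c), g(s(pair(c, c)), s(e))), pair(c, g(e, c)))   [R1 at ε]
2. g(pair(pair(e, c), g(s(pair(c, c)), s(e))), pair(c, g(e, c)))  →  g(pair(pair(e, c), c), pair(c, g(e, c)))   [R3 at 1.2]
3. g(pair(pair(e, c), c), pair(c, g(e, c)))  →  g(pair(pair(e, c), c), pair(c, s(c)))   [R5 at 2.2]
4. g(pair(pair(e, c), c), pair(c, s(c)))  →  c   [R6 at ε]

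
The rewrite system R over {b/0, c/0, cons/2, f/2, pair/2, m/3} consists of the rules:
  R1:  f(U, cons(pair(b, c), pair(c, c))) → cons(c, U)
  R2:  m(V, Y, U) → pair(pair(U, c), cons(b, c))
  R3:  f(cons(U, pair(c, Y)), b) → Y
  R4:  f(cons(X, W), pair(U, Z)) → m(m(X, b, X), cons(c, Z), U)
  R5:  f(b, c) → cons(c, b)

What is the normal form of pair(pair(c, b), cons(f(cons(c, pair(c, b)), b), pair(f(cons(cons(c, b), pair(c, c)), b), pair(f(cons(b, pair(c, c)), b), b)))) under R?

pair(pair(c, b), cons(b, pair(c, pair(c, b))))

1. pair(pair(c, b), cons(f(cons(c, pair(c, b)), b), pair(f(cons(cons(c, b), pair(c, c)), b), pair(f(cons(b, pair(c, c)), b), b))))  →  pair(pair(c, b), cons(b, pair(f(cons(cons(c, b), pair(c, c)), b), pair(f(cons(b, pair(c, c)), b), b))))   [R3 at 2.1]
2. pair(pair(c, b), cons(b, pair(f(cons(cons(c, b), pair(c, c)), b), pair(f(cons(b, pair(c, c)), b), b))))  →  pair(pair(c, b), cons(b, pair(c, pair(f(cons(b, pair(c, c)), b), b))))   [R3 at 2.2.1]
3. pair(pair(c, b), cons(b, pair(c, pair(f(cons(b, pair(c, c)), b), b))))  →  pair(pair(c, b), cons(b, pair(c, pair(c, b))))   [R3 at 2.2.2.1]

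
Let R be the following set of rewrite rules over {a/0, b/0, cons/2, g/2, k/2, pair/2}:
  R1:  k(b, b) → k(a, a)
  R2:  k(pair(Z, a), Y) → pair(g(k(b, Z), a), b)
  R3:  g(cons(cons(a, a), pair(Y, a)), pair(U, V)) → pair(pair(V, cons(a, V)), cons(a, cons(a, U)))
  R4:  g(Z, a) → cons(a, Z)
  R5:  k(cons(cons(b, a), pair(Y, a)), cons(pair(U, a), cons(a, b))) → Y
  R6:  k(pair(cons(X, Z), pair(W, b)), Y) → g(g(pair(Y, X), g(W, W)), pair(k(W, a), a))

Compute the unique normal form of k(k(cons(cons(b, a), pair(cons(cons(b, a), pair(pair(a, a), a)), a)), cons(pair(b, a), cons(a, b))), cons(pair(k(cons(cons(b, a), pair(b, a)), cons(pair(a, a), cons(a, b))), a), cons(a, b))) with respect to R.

pair(a, a)

1. k(k(cons(cons(b, a), pair(cons(cons(b, a), pair(pair(a, a), a)), a)), cons(pair(b, a), cons(a, b))), cons(pair(k(cons(cons(b, a), pair(b, a)), cons(pair(a, a), cons(a, b))), a), cons(a, b)))  →  k(cons(cons(b, a), pair(pair(a, a), a)), cons(pair(k(cons(cons(b, a), pair(b, a)), cons(pair(a, a), cons(a, b))), a), cons(a, b)))   [R5 at 1]
2. k(cons(cons(b, a), pair(pair(a, a), a)), cons(pair(k(cons(cons(b, a), pair(b, a)), cons(pair(a, a), cons(a, b))), a), cons(a, b)))  →  pair(a, a)   [R5 at ε]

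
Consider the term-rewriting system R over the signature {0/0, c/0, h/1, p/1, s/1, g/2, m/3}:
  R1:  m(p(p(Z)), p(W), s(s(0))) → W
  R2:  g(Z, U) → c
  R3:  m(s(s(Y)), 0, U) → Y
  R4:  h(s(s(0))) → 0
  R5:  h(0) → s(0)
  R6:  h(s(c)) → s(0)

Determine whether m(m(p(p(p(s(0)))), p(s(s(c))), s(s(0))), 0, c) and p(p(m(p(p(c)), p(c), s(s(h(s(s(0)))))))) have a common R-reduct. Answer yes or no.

no — NF(t₁) = c, NF(t₂) = p(p(c))

Reduce t₁ = m(m(p(p(p(s(0)))), p(s(s(c))), s(s(0))), 0, c):
1. m(m(p(p(p(s(0)))), p(s(s(c))), s(s(0))), 0, c)  →  m(s(s(c)), 0, c)   [R1 at 1]
2. m(s(s(c)), 0, c)  →  c   [R3 at ε]

Reduce t₂ = p(p(m(p(p(c)), p(c), s(s(h(s(s(0)))))))):
1. p(p(m(p(p(c)), p(c), s(s(h(s(s(0))))))))  →  p(p(m(p(p(c)), p(c), s(s(0)))))   [R4 at 1.1.3.1.1]
2. p(p(m(p(p(c)), p(c), s(s(0)))))  →  p(p(c))   [R1 at 1.1]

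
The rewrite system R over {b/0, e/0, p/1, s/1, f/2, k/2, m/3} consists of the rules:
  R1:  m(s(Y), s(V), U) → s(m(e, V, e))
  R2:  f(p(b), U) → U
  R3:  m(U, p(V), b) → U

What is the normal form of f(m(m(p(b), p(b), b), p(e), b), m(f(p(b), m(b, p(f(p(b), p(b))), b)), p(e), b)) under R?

1. f(m(m(p(b), p(b), b), p(e), b), m(f(p(b), m(b, p(f(p(b), p(b))), b)), p(e), b))  →  f(m(p(b), p(b), b), m(f(p(b), m(b, p(f(p(b), p(b))), b)), p(e), b))   [R3 at 1]
2. f(m(p(b), p(b), b), m(f(p(b), m(b, p(f(p(b), p(b))), b)), p(e), b))  →  f(p(b), m(f(p(b), m(b, p(f(p(b), p(b))), b)), p(e), b))   [R3 at 1]
3. f(p(b), m(f(p(b), m(b, p(f(p(b), p(b))), b)), p(e), b))  →  m(f(p(b), m(b, p(f(p(b), p(b))), b)), p(e), b)   [R2 at ε]
4. m(f(p(b), m(b, p(f(p(b), p(b))), b)), p(e), b)  →  f(p(b), m(b, p(f(p(b), p(b))), b))   [R3 at ε]
5. f(p(b), m(b, p(f(p(b), p(b))), b))  →  m(b, p(f(p(b), p(b))), b)   [R2 at ε]
6. m(b, p(f(p(b), p(b))), b)  →  b   [R3 at ε]

b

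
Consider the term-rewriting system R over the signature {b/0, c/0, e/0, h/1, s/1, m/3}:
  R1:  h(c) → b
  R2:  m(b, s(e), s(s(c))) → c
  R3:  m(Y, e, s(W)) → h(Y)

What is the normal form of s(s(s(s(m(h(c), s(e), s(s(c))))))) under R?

1. s(s(s(s(m(h(c), s(e), s(s(c)))))))  →  s(s(s(s(m(b, s(e), s(s(c)))))))   [R1 at 1.1.1.1.1]
2. s(s(s(s(m(b, s(e), s(s(c)))))))  →  s(s(s(s(c))))   [R2 at 1.1.1.1]

s(s(s(s(c))))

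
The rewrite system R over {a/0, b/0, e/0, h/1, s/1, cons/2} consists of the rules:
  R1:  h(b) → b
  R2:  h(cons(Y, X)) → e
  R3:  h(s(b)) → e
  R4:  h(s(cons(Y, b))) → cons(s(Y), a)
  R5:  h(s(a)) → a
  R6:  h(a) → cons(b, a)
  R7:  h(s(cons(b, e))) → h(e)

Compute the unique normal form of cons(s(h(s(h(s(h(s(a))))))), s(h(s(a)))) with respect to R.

1. cons(s(h(s(h(s(h(s(a))))))), s(h(s(a))))  →  cons(s(h(s(h(s(a))))), s(h(s(a))))   [R5 at 1.1.1.1.1.1]
2. cons(s(h(s(h(s(a))))), s(h(s(a))))  →  cons(s(h(s(a))), s(h(s(a))))   [R5 at 1.1.1.1]
3. cons(s(h(s(a))), s(h(s(a))))  →  cons(s(a), s(h(s(a))))   [R5 at 1.1]
4. cons(s(a), s(h(s(a))))  →  cons(s(a), s(a))   [R5 at 2.1]

cons(s(a), s(a))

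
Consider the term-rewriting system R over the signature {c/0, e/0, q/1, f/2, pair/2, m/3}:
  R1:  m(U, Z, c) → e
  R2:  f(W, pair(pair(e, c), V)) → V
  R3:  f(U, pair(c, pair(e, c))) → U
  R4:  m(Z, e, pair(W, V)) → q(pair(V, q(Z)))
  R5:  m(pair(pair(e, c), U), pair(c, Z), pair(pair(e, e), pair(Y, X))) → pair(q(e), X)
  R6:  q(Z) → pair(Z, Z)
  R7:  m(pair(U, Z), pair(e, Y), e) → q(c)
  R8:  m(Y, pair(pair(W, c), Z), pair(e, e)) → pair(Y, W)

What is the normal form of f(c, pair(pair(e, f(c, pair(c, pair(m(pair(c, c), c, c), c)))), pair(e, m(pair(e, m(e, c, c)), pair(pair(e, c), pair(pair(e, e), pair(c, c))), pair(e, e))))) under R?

1. f(c, pair(pair(e, f(c, pair(c, pair(m(pair(c, c), c, c), c)))), pair(e, m(pair(e, m(e, c, c)), pair(pair(e, c), pair(pair(e, e), pair(c, c))), pair(e, e)))))  →  f(c, pair(pair(e, f(c, pair(c, pair(e, c)))), pair(e, m(pair(e, m(e, c, c)), pair(pair(e, c), pair(pair(e, e), pair(c, c))), pair(e, e)))))   [R1 at 2.1.2.2.2.1]
2. f(c, pair(pair(e, f(c, pair(c, pair(e, c)))), pair(e, m(pair(e, m(e, c, c)), pair(pair(e, c), pair(pair(e, e), pair(c, c))), pair(e, e)))))  →  f(c, pair(pair(e, c), pair(e, m(pair(e, m(e, c, c)), pair(pair(e, c), pair(pair(e, e), pair(c, c))), pair(e, e)))))   [R3 at 2.1.2]
3. f(c, pair(pair(e, c), pair(e, m(pair(e, m(e, c, c)), pair(pair(e, c), pair(pair(e, e), pair(c, c))), pair(e, e)))))  →  pair(e, m(pair(e, m(e, c, c)), pair(pair(e, c), pair(pair(e, e), pair(c, c))), pair(e, e)))   [R2 at ε]
4. pair(e, m(pair(e, m(e, c, c)), pair(pair(e, c), pair(pair(e, e), pair(c, c))), pair(e, e)))  →  pair(e, pair(pair(e, m(e, c, c)), e))   [R8 at 2]
5. pair(e, pair(pair(e, m(e, c, c)), e))  →  pair(e, pair(pair(e, e), e))   [R1 at 2.1.2]

pair(e, pair(pair(e, e), e))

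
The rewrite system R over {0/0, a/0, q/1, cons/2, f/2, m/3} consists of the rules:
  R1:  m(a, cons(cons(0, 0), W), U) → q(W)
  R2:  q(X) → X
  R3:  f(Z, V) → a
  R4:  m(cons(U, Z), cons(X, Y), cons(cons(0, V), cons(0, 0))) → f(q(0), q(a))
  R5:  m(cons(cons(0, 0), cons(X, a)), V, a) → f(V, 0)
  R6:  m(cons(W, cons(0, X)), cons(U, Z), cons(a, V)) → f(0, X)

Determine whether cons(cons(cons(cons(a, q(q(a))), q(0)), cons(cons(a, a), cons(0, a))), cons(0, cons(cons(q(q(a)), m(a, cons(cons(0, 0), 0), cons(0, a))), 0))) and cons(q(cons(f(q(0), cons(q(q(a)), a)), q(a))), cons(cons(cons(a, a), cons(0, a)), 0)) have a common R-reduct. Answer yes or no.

no — NF(t₁) = cons(cons(cons(cons(a, a), 0), cons(cons(a, a), cons(0, a))), cons(0, cons(cons(a, 0), 0))), NF(t₂) = cons(cons(a, a), cons(cons(cons(a, a), cons(0, a)), 0))

Reduce t₁ = cons(cons(cons(cons(a, q(q(a))), q(0)), cons(cons(a, a), cons(0, a))), cons(0, cons(cons(q(q(a)), m(a, cons(cons(0, 0), 0), cons(0, a))), 0))):
1. cons(cons(cons(cons(a, q(q(a))), q(0)), cons(cons(a, a), cons(0, a))), cons(0, cons(cons(q(q(a)), m(a, cons(cons(0, 0), 0), cons(0, a))), 0)))  →  cons(cons(cons(cons(a, q(a)), q(0)), cons(cons(a, a), cons(0, a))), cons(0, cons(cons(q(q(a)), m(a, cons(cons(0, 0), 0), cons(0, a))), 0)))   [R2 at 1.1.1.2]
2. cons(cons(cons(cons(a, q(a)), q(0)), cons(cons(a, a), cons(0, a))), cons(0, cons(cons(q(q(a)), m(a, cons(cons(0, 0), 0), cons(0, a))), 0)))  →  cons(cons(cons(cons(a, a), q(0)), cons(cons(a, a), cons(0, a))), cons(0, cons(cons(q(q(a)), m(a, cons(cons(0, 0), 0), cons(0, a))), 0)))   [R2 at 1.1.1.2]
3. cons(cons(cons(cons(a, a), q(0)), cons(cons(a, a), cons(0, a))), cons(0, cons(cons(q(q(a)), m(a, cons(cons(0, 0), 0), cons(0, a))), 0)))  →  cons(cons(cons(cons(a, a), 0), cons(cons(a, a), cons(0, a))), cons(0, cons(cons(q(q(a)), m(a, cons(cons(0, 0), 0), cons(0, a))), 0)))   [R2 at 1.1.2]
4. cons(cons(cons(cons(a, a), 0), cons(cons(a, a), cons(0, a))), cons(0, cons(cons(q(q(a)), m(a, cons(cons(0, 0), 0), cons(0, a))), 0)))  →  cons(cons(cons(cons(a, a), 0), cons(cons(a, a), cons(0, a))), cons(0, cons(cons(q(a), m(a, cons(cons(0, 0), 0), cons(0, a))), 0)))   [R2 at 2.2.1.1]
5. cons(cons(cons(cons(a, a), 0), cons(cons(a, a), cons(0, a))), cons(0, cons(cons(q(a), m(a, cons(cons(0, 0), 0), cons(0, a))), 0)))  →  cons(cons(cons(cons(a, a), 0), cons(cons(a, a), cons(0, a))), cons(0, cons(cons(a, m(a, cons(cons(0, 0), 0), cons(0, a))), 0)))   [R2 at 2.2.1.1]
6. cons(cons(cons(cons(a, a), 0), cons(cons(a, a), cons(0, a))), cons(0, cons(cons(a, m(a, cons(cons(0, 0), 0), cons(0, a))), 0)))  →  cons(cons(cons(cons(a, a), 0), cons(cons(a, a), cons(0, a))), cons(0, cons(cons(a, q(0)), 0)))   [R1 at 2.2.1.2]
7. cons(cons(cons(cons(a, a), 0), cons(cons(a, a), cons(0, a))), cons(0, cons(cons(a, q(0)), 0)))  →  cons(cons(cons(cons(a, a), 0), cons(cons(a, a), cons(0, a))), cons(0, cons(cons(a, 0), 0)))   [R2 at 2.2.1.2]

Reduce t₂ = cons(q(cons(f(q(0), cons(q(q(a)), a)), q(a))), cons(cons(cons(a, a), cons(0, a)), 0)):
1. cons(q(cons(f(q(0), cons(q(q(a)), a)), q(a))), cons(cons(cons(a, a), cons(0, a)), 0))  →  cons(cons(f(q(0), cons(q(q(a)), a)), q(a)), cons(cons(cons(a, a), cons(0, a)), 0))   [R2 at 1]
2. cons(cons(f(q(0), cons(q(q(a)), a)), q(a)), cons(cons(cons(a, a), cons(0, a)), 0))  →  cons(cons(a, q(a)), cons(cons(cons(a, a), cons(0, a)), 0))   [R3 at 1.1]
3. cons(cons(a, q(a)), cons(cons(cons(a, a), cons(0, a)), 0))  →  cons(cons(a, a), cons(cons(cons(a, a), cons(0, a)), 0))   [R2 at 1.2]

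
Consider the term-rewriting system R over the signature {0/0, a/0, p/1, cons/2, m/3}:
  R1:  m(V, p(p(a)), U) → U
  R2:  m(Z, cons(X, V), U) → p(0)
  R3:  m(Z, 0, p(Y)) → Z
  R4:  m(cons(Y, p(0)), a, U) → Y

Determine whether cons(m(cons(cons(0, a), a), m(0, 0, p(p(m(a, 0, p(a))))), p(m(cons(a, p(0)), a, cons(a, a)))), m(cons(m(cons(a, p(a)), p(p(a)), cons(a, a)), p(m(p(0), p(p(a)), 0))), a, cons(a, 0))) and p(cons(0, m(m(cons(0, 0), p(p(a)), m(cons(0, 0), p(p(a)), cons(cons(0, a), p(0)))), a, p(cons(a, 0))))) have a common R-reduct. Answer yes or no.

no — NF(t₁) = cons(cons(cons(0, a), a), cons(a, a)), NF(t₂) = p(cons(0, cons(0, a)))

Reduce t₁ = cons(m(cons(cons(0, a), a), m(0, 0, p(p(m(a, 0, p(a))))), p(m(cons(a, p(0)), a, cons(a, a)))), m(cons(m(cons(a, p(a)), p(p(a)), cons(a, a)), p(m(p(0), p(p(a)), 0))), a, cons(a, 0))):
1. cons(m(cons(cons(0, a), a), m(0, 0, p(p(m(a, 0, p(a))))), p(m(cons(a, p(0)), a, cons(a, a)))), m(cons(m(cons(a, p(a)), p(p(a)), cons(a, a)), p(m(p(0), p(p(a)), 0))), a, cons(a, 0)))  →  cons(m(cons(cons(0, a), a), 0, p(m(cons(a, p(0)), a, cons(a, a)))), m(cons(m(cons(a, p(a)), p(p(a)), cons(a, a)), p(m(p(0), p(p(a)), 0))), a, cons(a, 0)))   [R3 at 1.2]
2. cons(m(cons(cons(0, a), a), 0, p(m(cons(a, p(0)), a, cons(a, a)))), m(cons(m(cons(a, p(a)), p(p(a)), cons(a, a)), p(m(p(0), p(p(a)), 0))), a, cons(a, 0)))  →  cons(cons(cons(0, a), a), m(cons(m(cons(a, p(a)), p(p(a)), cons(a, a)), p(m(p(0), p(p(a)), 0))), a, cons(a, 0)))   [R3 at 1]
3. cons(cons(cons(0, a), a), m(cons(m(cons(a, p(a)), p(p(a)), cons(a, a)), p(m(p(0), p(p(a)), 0))), a, cons(a, 0)))  →  cons(cons(cons(0, a), a), m(cons(cons(a, a), p(m(p(0), p(p(a)), 0))), a, cons(a, 0)))   [R1 at 2.1.1]
4. cons(cons(cons(0, a), a), m(cons(cons(a, a), p(m(p(0), p(p(a)), 0))), a, cons(a, 0)))  →  cons(cons(cons(0, a), a), m(cons(cons(a, a), p(0)), a, cons(a, 0)))   [R1 at 2.1.2.1]
5. cons(cons(cons(0, a), a), m(cons(cons(a, a), p(0)), a, cons(a, 0)))  →  cons(cons(cons(0, a), a), cons(a, a))   [R4 at 2]

Reduce t₂ = p(cons(0, m(m(cons(0, 0), p(p(a)), m(cons(0, 0), p(p(a)), cons(cons(0, a), p(0)))), a, p(cons(a, 0))))):
1. p(cons(0, m(m(cons(0, 0), p(p(a)), m(cons(0, 0), p(p(a)), cons(cons(0, a), p(0)))), a, p(cons(a, 0)))))  →  p(cons(0, m(m(cons(0, 0), p(p(a)), cons(cons(0, a), p(0))), a, p(cons(a, 0)))))   [R1 at 1.2.1]
2. p(cons(0, m(m(cons(0, 0), p(p(a)), cons(cons(0, a), p(0))), a, p(cons(a, 0)))))  →  p(cons(0, m(cons(cons(0, a), p(0)), a, p(cons(a, 0)))))   [R1 at 1.2.1]
3. p(cons(0, m(cons(cons(0, a), p(0)), a, p(cons(a, 0)))))  →  p(cons(0, cons(0, a)))   [R4 at 1.2]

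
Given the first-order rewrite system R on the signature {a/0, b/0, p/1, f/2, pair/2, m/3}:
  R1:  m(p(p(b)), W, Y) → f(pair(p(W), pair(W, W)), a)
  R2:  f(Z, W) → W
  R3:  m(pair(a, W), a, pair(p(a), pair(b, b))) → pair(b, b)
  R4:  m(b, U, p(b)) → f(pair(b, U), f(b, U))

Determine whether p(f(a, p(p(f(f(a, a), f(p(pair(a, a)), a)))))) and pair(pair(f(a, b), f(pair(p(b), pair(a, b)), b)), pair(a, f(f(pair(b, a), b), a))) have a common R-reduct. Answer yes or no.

no — NF(t₁) = p(p(p(a))), NF(t₂) = pair(pair(b, b), pair(a, a))

Reduce t₁ = p(f(a, p(p(f(f(a, a), f(p(pair(a, a)), a)))))):
1. p(f(a, p(p(f(f(a, a), f(p(pair(a, a)), a))))))  →  p(p(p(f(f(a, a), f(p(pair(a, a)), a)))))   [R2 at 1]
2. p(p(p(f(f(a, a), f(p(pair(a, a)), a)))))  →  p(p(p(f(p(pair(a, a)), a))))   [R2 at 1.1.1]
3. p(p(p(f(p(pair(a, a)), a))))  →  p(p(p(a)))   [R2 at 1.1.1]

Reduce t₂ = pair(pair(f(a, b), f(pair(p(b), pair(a, b)), b)), pair(a, f(f(pair(b, a), b), a))):
1. pair(pair(f(a, b), f(pair(p(b), pair(a, b)), b)), pair(a, f(f(pair(b, a), b), a)))  →  pair(pair(b, f(pair(p(b), pair(a, b)), b)), pair(a, f(f(pair(b, a), b), a)))   [R2 at 1.1]
2. pair(pair(b, f(pair(p(b), pair(a, b)), b)), pair(a, f(f(pair(b, a), b), a)))  →  pair(pair(b, b), pair(a, f(f(pair(b, a), b), a)))   [R2 at 1.2]
3. pair(pair(b, b), pair(a, f(f(pair(b, a), b), a)))  →  pair(pair(b, b), pair(a, a))   [R2 at 2.2]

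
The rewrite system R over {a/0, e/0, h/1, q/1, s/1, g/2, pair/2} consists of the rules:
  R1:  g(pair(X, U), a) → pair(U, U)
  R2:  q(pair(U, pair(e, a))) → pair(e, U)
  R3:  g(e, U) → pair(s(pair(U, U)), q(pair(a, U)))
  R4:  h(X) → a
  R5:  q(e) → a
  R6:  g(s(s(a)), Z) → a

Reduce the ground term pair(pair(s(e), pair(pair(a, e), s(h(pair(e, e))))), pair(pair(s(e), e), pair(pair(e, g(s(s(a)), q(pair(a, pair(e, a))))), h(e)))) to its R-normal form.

1. pair(pair(s(e), pair(pair(a, e), s(h(pair(e, e))))), pair(pair(s(e), e), pair(pair(e, g(s(s(a)), q(pair(a, pair(e, a))))), h(e))))  →  pair(pair(s(e), pair(pair(a, e), s(a))), pair(pair(s(e), e), pair(pair(e, g(s(s(a)), q(pair(a, pair(e, a))))), h(e))))   [R4 at 1.2.2.1]
2. pair(pair(s(e), pair(pair(a, e), s(a))), pair(pair(s(e), e), pair(pair(e, g(s(s(a)), q(pair(a, pair(e, a))))), h(e))))  →  pair(pair(s(e), pair(pair(a, e), s(a))), pair(pair(s(e), e), pair(pair(e, a), h(e))))   [R6 at 2.2.1.2]
3. pair(pair(s(e), pair(pair(a, e), s(a))), pair(pair(s(e), e), pair(pair(e, a), h(e))))  →  pair(pair(s(e), pair(pair(a, e), s(a))), pair(pair(s(e), e), pair(pair(e, a), a)))   [R4 at 2.2.2]

pair(pair(s(e), pair(pair(a, e), s(a))), pair(pair(s(e), e), pair(pair(e, a), a)))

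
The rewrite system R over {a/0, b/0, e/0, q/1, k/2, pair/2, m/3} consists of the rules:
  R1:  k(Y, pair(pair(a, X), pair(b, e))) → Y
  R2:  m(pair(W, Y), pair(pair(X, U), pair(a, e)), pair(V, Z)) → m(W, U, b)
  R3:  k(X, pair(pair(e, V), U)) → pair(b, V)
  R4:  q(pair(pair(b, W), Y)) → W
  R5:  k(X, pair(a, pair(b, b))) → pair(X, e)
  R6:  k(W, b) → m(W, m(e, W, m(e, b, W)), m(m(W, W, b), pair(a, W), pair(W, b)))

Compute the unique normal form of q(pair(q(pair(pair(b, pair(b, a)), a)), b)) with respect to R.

a

1. q(pair(q(pair(pair(b, pair(b, a)), a)), b))  →  q(pair(pair(b, a), b))   [R4 at 1.1]
2. q(pair(pair(b, a), b))  →  a   [R4 at ε]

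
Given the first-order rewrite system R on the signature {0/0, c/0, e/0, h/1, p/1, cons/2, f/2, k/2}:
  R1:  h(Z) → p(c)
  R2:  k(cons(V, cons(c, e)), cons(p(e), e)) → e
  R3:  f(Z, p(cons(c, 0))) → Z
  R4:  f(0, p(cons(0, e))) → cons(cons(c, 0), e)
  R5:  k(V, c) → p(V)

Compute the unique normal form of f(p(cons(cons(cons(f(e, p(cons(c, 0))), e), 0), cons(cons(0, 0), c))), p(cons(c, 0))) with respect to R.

1. f(p(cons(cons(cons(f(e, p(cons(c, 0))), e), 0), cons(cons(0, 0), c))), p(cons(c, 0)))  →  p(cons(cons(cons(f(e, p(cons(c, 0))), e), 0), cons(cons(0, 0), c)))   [R3 at ε]
2. p(cons(cons(cons(f(e, p(cons(c, 0))), e), 0), cons(cons(0, 0), c)))  →  p(cons(cons(cons(e, e), 0), cons(cons(0, 0), c)))   [R3 at 1.1.1.1]

p(cons(cons(cons(e, e), 0), cons(cons(0, 0), c)))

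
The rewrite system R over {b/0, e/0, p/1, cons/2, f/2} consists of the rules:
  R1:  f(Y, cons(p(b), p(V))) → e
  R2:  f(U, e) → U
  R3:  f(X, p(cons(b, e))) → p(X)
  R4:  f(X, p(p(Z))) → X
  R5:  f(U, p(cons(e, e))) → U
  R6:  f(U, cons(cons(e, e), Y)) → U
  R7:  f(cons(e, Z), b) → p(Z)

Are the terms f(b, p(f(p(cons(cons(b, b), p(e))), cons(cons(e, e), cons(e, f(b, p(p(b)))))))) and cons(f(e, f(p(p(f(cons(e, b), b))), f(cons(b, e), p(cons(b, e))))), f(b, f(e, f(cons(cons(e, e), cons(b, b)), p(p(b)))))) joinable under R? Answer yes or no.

no — NF(t₁) = b, NF(t₂) = cons(e, b)

Reduce t₁ = f(b, p(f(p(cons(cons(b, b), p(e))), cons(cons(e, e), cons(e, f(b, p(p(b)))))))):
1. f(b, p(f(p(cons(cons(b, b), p(e))), cons(cons(e, e), cons(e, f(b, p(p(b))))))))  →  f(b, p(p(cons(cons(b, b), p(e)))))   [R6 at 2.1]
2. f(b, p(p(cons(cons(b, b), p(e)))))  →  b   [R4 at ε]

Reduce t₂ = cons(f(e, f(p(p(f(cons(e, b), b))), f(cons(b, e), p(cons(b, e))))), f(b, f(e, f(cons(cons(e, e), cons(b, b)), p(p(b)))))):
1. cons(f(e, f(p(p(f(cons(e, b), b))), f(cons(b, e), p(cons(b, e))))), f(b, f(e, f(cons(cons(e, e), cons(b, b)), p(p(b))))))  →  cons(f(e, f(p(p(p(b))), f(cons(b, e), p(cons(b, e))))), f(b, f(e, f(cons(cons(e, e), cons(b, b)), p(p(b))))))   [R7 at 1.2.1.1.1]
2. cons(f(e, f(p(p(p(b))), f(cons(b, e), p(cons(b, e))))), f(b, f(e, f(cons(cons(e, e), cons(b, b)), p(p(b))))))  →  cons(f(e, f(p(p(p(b))), p(cons(b, e)))), f(b, f(e, f(cons(cons(e, e), cons(b, b)), p(p(b))))))   [R3 at 1.2.2]
3. cons(f(e, f(p(p(p(b))), p(cons(b, e)))), f(b, f(e, f(cons(cons(e, e), cons(b, b)), p(p(b))))))  →  cons(f(e, p(p(p(p(b))))), f(b, f(e, f(cons(cons(e, e), cons(b, b)), p(p(b))))))   [R3 at 1.2]
4. cons(f(e, p(p(p(p(b))))), f(b, f(e, f(cons(cons(e, e), cons(b, b)), p(p(b))))))  →  cons(e, f(b, f(e, f(cons(cons(e, e), cons(b, b)), p(p(b))))))   [R4 at 1]
5. cons(e, f(b, f(e, f(cons(cons(e, e), cons(b, b)), p(p(b))))))  →  cons(e, f(b, f(e, cons(cons(e, e), cons(b, b)))))   [R4 at 2.2.2]
6. cons(e, f(b, f(e, cons(cons(e, e), cons(b, b)))))  →  cons(e, f(b, e))   [R6 at 2.2]
7. cons(e, f(b, e))  →  cons(e, b)   [R2 at 2]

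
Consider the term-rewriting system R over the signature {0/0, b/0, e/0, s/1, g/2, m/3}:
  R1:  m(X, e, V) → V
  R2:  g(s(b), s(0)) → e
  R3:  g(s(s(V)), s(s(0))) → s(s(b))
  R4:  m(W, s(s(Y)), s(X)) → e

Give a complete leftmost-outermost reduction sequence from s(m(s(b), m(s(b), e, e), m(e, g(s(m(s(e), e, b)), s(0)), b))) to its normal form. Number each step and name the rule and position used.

1. s(m(s(b), m(s(b), e, e), m(e, g(s(m(s(e), e, b)), s(0)), b)))  →  s(m(s(b), e, m(e, g(s(m(s(e), e, b)), s(0)), b)))   [R1 at 1.2]
2. s(m(s(b), e, m(e, g(s(m(s(e), e, b)), s(0)), b)))  →  s(m(e, g(s(m(s(e), e, b)), s(0)), b))   [R1 at 1]
3. s(m(e, g(s(m(s(e), e, b)), s(0)), b))  →  s(m(e, g(s(b), s(0)), b))   [R1 at 1.2.1.1]
4. s(m(e, g(s(b), s(0)), b))  →  s(m(e, e, b))   [R2 at 1.2]
5. s(m(e, e, b))  →  s(b)   [R1 at 1]

s(b)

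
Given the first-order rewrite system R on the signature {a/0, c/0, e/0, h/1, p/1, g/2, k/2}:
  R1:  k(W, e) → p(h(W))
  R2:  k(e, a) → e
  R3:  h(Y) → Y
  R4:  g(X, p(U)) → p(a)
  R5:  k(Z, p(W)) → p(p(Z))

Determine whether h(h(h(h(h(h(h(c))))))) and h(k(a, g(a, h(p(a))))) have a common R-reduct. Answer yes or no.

Reduce t₁ = h(h(h(h(h(h(h(c))))))):
1. h(h(h(h(h(h(h(c)))))))  →  h(h(h(h(h(h(c))))))   [R3 at ε]
2. h(h(h(h(h(h(c))))))  →  h(h(h(h(h(c)))))   [R3 at ε]
3. h(h(h(h(h(c)))))  →  h(h(h(h(c))))   [R3 at ε]
4. h(h(h(h(c))))  →  h(h(h(c)))   [R3 at ε]
5. h(h(h(c)))  →  h(h(c))   [R3 at ε]
6. h(h(c))  →  h(c)   [R3 at ε]
7. h(c)  →  c   [R3 at ε]

Reduce t₂ = h(k(a, g(a, h(p(a))))):
1. h(k(a, g(a, h(p(a)))))  →  k(a, g(a, h(p(a))))   [R3 at ε]
2. k(a, g(a, h(p(a))))  →  k(a, g(a, p(a)))   [R3 at 2.2]
3. k(a, g(a, p(a)))  →  k(a, p(a))   [R4 at 2]
4. k(a, p(a))  →  p(p(a))   [R5 at ε]

no — NF(t₁) = c, NF(t₂) = p(p(a))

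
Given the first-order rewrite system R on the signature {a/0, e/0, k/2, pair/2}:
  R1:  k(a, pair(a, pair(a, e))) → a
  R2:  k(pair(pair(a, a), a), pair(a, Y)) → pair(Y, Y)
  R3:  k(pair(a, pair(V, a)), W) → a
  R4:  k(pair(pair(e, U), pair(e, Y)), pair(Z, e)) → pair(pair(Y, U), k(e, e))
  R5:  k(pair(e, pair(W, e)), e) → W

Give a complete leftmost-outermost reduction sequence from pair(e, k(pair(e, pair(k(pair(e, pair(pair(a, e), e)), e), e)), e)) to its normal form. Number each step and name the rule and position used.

pair(e, pair(a, e))

1. pair(e, k(pair(e, pair(k(pair(e, pair(pair(a, e), e)), e), e)), e))  →  pair(e, k(pair(e, pair(pair(a, e), e)), e))   [R5 at 2]
2. pair(e, k(pair(e, pair(pair(a, e), e)), e))  →  pair(e, pair(a, e))   [R5 at 2]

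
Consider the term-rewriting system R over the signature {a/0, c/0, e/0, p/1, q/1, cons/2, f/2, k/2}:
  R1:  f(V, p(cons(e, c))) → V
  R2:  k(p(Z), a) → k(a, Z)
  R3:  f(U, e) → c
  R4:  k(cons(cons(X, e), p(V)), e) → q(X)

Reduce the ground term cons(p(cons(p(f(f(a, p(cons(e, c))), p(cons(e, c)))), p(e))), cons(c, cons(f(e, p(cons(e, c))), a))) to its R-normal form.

cons(p(cons(p(a), p(e))), cons(c, cons(e, a)))

1. cons(p(cons(p(f(f(a, p(cons(e, c))), p(cons(e, c)))), p(e))), cons(c, cons(f(e, p(cons(e, c))), a)))  →  cons(p(cons(p(f(a, p(cons(e, c)))), p(e))), cons(c, cons(f(e, p(cons(e, c))), a)))   [R1 at 1.1.1.1]
2. cons(p(cons(p(f(a, p(cons(e, c)))), p(e))), cons(c, cons(f(e, p(cons(e, c))), a)))  →  cons(p(cons(p(a), p(e))), cons(c, cons(f(e, p(cons(e, c))), a)))   [R1 at 1.1.1.1]
3. cons(p(cons(p(a), p(e))), cons(c, cons(f(e, p(cons(e, c))), a)))  →  cons(p(cons(p(a), p(e))), cons(c, cons(e, a)))   [R1 at 2.2.1]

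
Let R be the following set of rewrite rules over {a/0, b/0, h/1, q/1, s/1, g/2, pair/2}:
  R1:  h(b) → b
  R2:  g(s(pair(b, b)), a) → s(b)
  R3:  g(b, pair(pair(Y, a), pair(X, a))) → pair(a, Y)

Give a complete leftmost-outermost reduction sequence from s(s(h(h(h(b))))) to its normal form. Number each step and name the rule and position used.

1. s(s(h(h(h(b)))))  →  s(s(h(h(b))))   [R1 at 1.1.1.1]
2. s(s(h(h(b))))  →  s(s(h(b)))   [R1 at 1.1.1]
3. s(s(h(b)))  →  s(s(b))   [R1 at 1.1]

s(s(b))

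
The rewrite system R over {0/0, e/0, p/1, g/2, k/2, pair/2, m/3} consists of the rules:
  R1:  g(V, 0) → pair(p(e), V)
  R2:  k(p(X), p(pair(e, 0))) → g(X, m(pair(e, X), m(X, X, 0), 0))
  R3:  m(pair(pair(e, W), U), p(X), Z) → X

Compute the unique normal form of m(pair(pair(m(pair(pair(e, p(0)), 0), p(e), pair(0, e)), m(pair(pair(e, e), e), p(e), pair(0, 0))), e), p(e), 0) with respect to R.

e

1. m(pair(pair(m(pair(pair(e, p(0)), 0), p(e), pair(0, e)), m(pair(pair(e, e), e), p(e), pair(0, 0))), e), p(e), 0)  →  m(pair(pair(e, m(pair(pair(e, e), e), p(e), pair(0, 0))), e), p(e), 0)   [R3 at 1.1.1]
2. m(pair(pair(e, m(pair(pair(e, e), e), p(e), pair(0, 0))), e), p(e), 0)  →  e   [R3 at ε]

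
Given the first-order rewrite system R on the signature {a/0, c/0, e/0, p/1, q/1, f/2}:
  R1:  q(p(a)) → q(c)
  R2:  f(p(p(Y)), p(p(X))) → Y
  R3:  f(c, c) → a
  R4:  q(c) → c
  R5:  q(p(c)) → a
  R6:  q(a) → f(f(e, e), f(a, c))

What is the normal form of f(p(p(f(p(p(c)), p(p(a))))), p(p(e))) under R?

c

1. f(p(p(f(p(p(c)), p(p(a))))), p(p(e)))  →  f(p(p(c)), p(p(a)))   [R2 at ε]
2. f(p(p(c)), p(p(a)))  →  c   [R2 at ε]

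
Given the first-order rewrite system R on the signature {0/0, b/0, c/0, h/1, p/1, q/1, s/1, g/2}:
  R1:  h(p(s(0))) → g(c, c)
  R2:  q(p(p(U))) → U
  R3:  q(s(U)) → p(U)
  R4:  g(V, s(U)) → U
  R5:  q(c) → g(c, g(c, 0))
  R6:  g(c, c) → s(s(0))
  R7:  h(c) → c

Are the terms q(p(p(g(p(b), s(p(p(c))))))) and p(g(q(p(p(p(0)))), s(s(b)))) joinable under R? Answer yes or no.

Reduce t₁ = q(p(p(g(p(b), s(p(p(c))))))):
1. q(p(p(g(p(b), s(p(p(c)))))))  →  g(p(b), s(p(p(c))))   [R2 at ε]
2. g(p(b), s(p(p(c))))  →  p(p(c))   [R4 at ε]

Reduce t₂ = p(g(q(p(p(p(0)))), s(s(b)))):
1. p(g(q(p(p(p(0)))), s(s(b))))  →  p(s(b))   [R4 at 1]

no — NF(t₁) = p(p(c)), NF(t₂) = p(s(b))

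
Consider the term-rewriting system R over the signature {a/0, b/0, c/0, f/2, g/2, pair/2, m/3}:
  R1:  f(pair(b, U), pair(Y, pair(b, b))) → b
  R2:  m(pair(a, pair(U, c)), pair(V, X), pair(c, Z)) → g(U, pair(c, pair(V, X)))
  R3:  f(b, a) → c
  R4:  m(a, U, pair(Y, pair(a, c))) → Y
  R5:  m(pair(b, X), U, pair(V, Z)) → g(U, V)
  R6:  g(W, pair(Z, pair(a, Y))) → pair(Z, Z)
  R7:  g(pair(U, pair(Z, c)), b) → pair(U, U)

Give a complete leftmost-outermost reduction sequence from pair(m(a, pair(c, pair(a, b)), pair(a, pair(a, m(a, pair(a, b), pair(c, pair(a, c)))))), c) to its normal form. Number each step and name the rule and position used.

1. pair(m(a, pair(c, pair(a, b)), pair(a, pair(a, m(a, pair(a, b), pair(c, pair(a, c)))))), c)  →  pair(m(a, pair(c, pair(a, b)), pair(a, pair(a, c))), c)   [R4 at 1.3.2.2]
2. pair(m(a, pair(c, pair(a, b)), pair(a, pair(a, c))), c)  →  pair(a, c)   [R4 at 1]

pair(a, c)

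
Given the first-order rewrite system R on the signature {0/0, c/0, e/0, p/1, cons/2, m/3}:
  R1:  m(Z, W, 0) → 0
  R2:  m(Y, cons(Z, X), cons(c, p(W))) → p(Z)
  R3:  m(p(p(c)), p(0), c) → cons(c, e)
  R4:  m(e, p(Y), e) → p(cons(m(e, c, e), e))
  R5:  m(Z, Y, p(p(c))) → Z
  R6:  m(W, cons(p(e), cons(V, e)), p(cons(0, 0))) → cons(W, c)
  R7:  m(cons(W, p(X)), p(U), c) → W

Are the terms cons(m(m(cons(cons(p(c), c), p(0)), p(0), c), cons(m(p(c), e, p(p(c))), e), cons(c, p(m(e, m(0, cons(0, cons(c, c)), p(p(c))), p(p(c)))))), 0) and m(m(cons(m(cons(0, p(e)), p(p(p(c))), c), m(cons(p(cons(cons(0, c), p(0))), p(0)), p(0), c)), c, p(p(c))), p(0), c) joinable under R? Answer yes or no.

no — NF(t₁) = cons(p(p(c)), 0), NF(t₂) = 0

Reduce t₁ = cons(m(m(cons(cons(p(c), c), p(0)), p(0), c), cons(m(p(c), e, p(p(c))), e), cons(c, p(m(e, m(0, cons(0, cons(c, c)), p(p(c))), p(p(c)))))), 0):
1. cons(m(m(cons(cons(p(c), c), p(0)), p(0), c), cons(m(p(c), e, p(p(c))), e), cons(c, p(m(e, m(0, cons(0, cons(c, c)), p(p(c))), p(p(c)))))), 0)  →  cons(p(m(p(c), e, p(p(c)))), 0)   [R2 at 1]
2. cons(p(m(p(c), e, p(p(c)))), 0)  →  cons(p(p(c)), 0)   [R5 at 1.1]

Reduce t₂ = m(m(cons(m(cons(0, p(e)), p(p(p(c))), c), m(cons(p(cons(cons(0, c), p(0))), p(0)), p(0), c)), c, p(p(c))), p(0), c):
1. m(m(cons(m(cons(0, p(e)), p(p(p(c))), c), m(cons(p(cons(cons(0, c), p(0))), p(0)), p(0), c)), c, p(p(c))), p(0), c)  →  m(cons(m(cons(0, p(e)), p(p(p(c))), c), m(cons(p(cons(cons(0, c), p(0))), p(0)), p(0), c)), p(0), c)   [R5 at 1]
2. m(cons(m(cons(0, p(e)), p(p(p(c))), c), m(cons(p(cons(cons(0, c), p(0))), p(0)), p(0), c)), p(0), c)  →  m(cons(0, m(cons(p(cons(cons(0, c), p(0))), p(0)), p(0), c)), p(0), c)   [R7 at 1.1]
3. m(cons(0, m(cons(p(cons(cons(0, c), p(0))), p(0)), p(0), c)), p(0), c)  →  m(cons(0, p(cons(cons(0, c), p(0)))), p(0), c)   [R7 at 1.2]
4. m(cons(0, p(cons(cons(0, c), p(0)))), p(0), c)  →  0   [R7 at ε]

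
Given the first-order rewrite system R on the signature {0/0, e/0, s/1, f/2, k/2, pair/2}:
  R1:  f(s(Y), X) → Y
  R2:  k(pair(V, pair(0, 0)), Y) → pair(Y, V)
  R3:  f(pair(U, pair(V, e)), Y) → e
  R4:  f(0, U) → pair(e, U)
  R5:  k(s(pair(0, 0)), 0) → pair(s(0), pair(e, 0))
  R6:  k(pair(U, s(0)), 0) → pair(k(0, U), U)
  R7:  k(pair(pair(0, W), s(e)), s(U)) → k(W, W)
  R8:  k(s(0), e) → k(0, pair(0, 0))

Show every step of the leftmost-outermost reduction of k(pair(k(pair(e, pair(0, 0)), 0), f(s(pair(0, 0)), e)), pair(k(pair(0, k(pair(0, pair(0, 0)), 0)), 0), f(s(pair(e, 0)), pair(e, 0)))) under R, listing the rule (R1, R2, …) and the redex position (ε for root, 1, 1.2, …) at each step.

pair(pair(pair(0, 0), pair(e, 0)), pair(0, e))

1. k(pair(k(pair(e, pair(0, 0)), 0), f(s(pair(0, 0)), e)), pair(k(pair(0, k(pair(0, pair(0, 0)), 0)), 0), f(s(pair(e, 0)), pair(e, 0))))  →  k(pair(pair(0, e), f(s(pair(0, 0)), e)), pair(k(pair(0, k(pair(0, pair(0, 0)), 0)), 0), f(s(pair(e, 0)), pair(e, 0))))   [R2 at 1.1]
2. k(pair(pair(0, e), f(s(pair(0, 0)), e)), pair(k(pair(0, k(pair(0, pair(0, 0)), 0)), 0), f(s(pair(e, 0)), pair(e, 0))))  →  k(pair(pair(0, e), pair(0, 0)), pair(k(pair(0, k(pair(0, pair(0, 0)), 0)), 0), f(s(pair(e, 0)), pair(e, 0))))   [R1 at 1.2]
3. k(pair(pair(0, e), pair(0, 0)), pair(k(pair(0, k(pair(0, pair(0, 0)), 0)), 0), f(s(pair(e, 0)), pair(e, 0))))  →  pair(pair(k(pair(0, k(pair(0, pair(0, 0)), 0)), 0), f(s(pair(e, 0)), pair(e, 0))), pair(0, e))   [R2 at ε]
4. pair(pair(k(pair(0, k(pair(0, pair(0, 0)), 0)), 0), f(s(pair(e, 0)), pair(e, 0))), pair(0, e))  →  pair(pair(k(pair(0, pair(0, 0)), 0), f(s(pair(e, 0)), pair(e, 0))), pair(0, e))   [R2 at 1.1.1.2]
5. pair(pair(k(pair(0, pair(0, 0)), 0), f(s(pair(e, 0)), pair(e, 0))), pair(0, e))  →  pair(pair(pair(0, 0), f(s(pair(e, 0)), pair(e, 0))), pair(0, e))   [R2 at 1.1]
6. pair(pair(pair(0, 0), f(s(pair(e, 0)), pair(e, 0))), pair(0, e))  →  pair(pair(pair(0, 0), pair(e, 0)), pair(0, e))   [R1 at 1.2]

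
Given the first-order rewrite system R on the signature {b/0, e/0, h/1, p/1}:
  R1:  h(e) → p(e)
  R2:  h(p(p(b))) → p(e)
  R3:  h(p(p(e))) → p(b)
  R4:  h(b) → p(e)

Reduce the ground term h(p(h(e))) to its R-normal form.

1. h(p(h(e)))  →  h(p(p(e)))   [R1 at 1.1]
2. h(p(p(e)))  →  p(b)   [R3 at ε]

p(b)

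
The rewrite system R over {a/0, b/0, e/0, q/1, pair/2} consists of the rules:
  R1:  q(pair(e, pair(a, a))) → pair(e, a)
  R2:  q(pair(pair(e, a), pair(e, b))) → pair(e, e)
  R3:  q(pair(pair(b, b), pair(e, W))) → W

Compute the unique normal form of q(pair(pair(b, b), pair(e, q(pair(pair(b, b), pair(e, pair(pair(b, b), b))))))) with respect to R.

1. q(pair(pair(b, b), pair(e, q(pair(pair(b, b), pair(e, pair(pair(b, b), b)))))))  →  q(pair(pair(b, b), pair(e, pair(pair(b, b), b))))   [R3 at ε]
2. q(pair(pair(b, b), pair(e, pair(pair(b, b), b))))  →  pair(pair(b, b), b)   [R3 at ε]

pair(pair(b, b), b)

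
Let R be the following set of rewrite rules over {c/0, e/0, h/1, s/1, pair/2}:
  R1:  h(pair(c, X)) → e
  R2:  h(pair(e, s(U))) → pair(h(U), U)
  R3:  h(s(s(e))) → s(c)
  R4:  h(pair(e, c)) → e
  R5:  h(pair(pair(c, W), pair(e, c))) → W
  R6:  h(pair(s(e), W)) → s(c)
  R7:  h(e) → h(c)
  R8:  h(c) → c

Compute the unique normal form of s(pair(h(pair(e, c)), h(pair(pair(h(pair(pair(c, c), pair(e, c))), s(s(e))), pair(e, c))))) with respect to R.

1. s(pair(h(pair(e, c)), h(pair(pair(h(pair(pair(c, c), pair(e, c))), s(s(e))), pair(e, c)))))  →  s(pair(e, h(pair(pair(h(pair(pair(c, c), pair(e, c))), s(s(e))), pair(e, c)))))   [R4 at 1.1]
2. s(pair(e, h(pair(pair(h(pair(pair(c, c), pair(e, c))), s(s(e))), pair(e, c)))))  →  s(pair(e, h(pair(pair(c, s(s(e))), pair(e, c)))))   [R5 at 1.2.1.1.1]
3. s(pair(e, h(pair(pair(c, s(s(e))), pair(e, c)))))  →  s(pair(e, s(s(e))))   [R5 at 1.2]

s(pair(e, s(s(e))))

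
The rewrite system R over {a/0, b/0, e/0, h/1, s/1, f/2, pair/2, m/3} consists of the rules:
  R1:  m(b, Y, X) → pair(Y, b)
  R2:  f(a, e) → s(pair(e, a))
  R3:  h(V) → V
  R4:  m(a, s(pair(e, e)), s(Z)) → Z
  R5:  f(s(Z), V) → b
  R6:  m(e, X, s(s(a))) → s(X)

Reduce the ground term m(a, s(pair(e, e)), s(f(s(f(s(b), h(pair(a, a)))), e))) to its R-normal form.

1. m(a, s(pair(e, e)), s(f(s(f(s(b), h(pair(a, a)))), e)))  →  f(s(f(s(b), h(pair(a, a)))), e)   [R4 at ε]
2. f(s(f(s(b), h(pair(a, a)))), e)  →  b   [R5 at ε]

b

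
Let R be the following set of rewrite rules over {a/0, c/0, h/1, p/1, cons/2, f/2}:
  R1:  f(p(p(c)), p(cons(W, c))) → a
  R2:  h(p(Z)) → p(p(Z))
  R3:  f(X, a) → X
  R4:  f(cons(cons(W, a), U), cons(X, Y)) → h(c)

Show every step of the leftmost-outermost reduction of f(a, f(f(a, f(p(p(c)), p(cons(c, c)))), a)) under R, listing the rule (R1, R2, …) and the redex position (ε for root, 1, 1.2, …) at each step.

a

1. f(a, f(f(a, f(p(p(c)), p(cons(c, c)))), a))  →  f(a, f(a, f(p(p(c)), p(cons(c, c)))))   [R3 at 2]
2. f(a, f(a, f(p(p(c)), p(cons(c, c)))))  →  f(a, f(a, a))   [R1 at 2.2]
3. f(a, f(a, a))  →  f(a, a)   [R3 at 2]
4. f(a, a)  →  a   [R3 at ε]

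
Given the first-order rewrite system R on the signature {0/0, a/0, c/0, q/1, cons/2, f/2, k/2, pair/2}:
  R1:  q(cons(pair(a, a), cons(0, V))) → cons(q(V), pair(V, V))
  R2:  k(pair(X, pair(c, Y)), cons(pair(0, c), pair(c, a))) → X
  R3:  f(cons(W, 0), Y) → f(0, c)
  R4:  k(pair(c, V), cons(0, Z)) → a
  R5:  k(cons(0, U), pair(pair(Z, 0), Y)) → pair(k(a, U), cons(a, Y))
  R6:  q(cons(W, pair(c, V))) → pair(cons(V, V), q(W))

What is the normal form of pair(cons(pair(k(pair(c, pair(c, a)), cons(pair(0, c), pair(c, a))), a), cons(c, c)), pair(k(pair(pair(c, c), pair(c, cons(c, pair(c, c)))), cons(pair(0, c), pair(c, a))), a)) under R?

1. pair(cons(pair(k(pair(c, pair(c, a)), cons(pair(0, c), pair(c, a))), a), cons(c, c)), pair(k(pair(pair(c, c), pair(c, cons(c, pair(c, c)))), cons(pair(0, c), pair(c, a))), a))  →  pair(cons(pair(c, a), cons(c, c)), pair(k(pair(pair(c, c), pair(c, cons(c, pair(c, c)))), cons(pair(0, c), pair(c, a))), a))   [R2 at 1.1.1]
2. pair(cons(pair(c, a), cons(c, c)), pair(k(pair(pair(c, c), pair(c, cons(c, pair(c, c)))), cons(pair(0, c), pair(c, a))), a))  →  pair(cons(pair(c, a), cons(c, c)), pair(pair(c, c), a))   [R2 at 2.1]

pair(cons(pair(c, a), cons(c, c)), pair(pair(c, c), a))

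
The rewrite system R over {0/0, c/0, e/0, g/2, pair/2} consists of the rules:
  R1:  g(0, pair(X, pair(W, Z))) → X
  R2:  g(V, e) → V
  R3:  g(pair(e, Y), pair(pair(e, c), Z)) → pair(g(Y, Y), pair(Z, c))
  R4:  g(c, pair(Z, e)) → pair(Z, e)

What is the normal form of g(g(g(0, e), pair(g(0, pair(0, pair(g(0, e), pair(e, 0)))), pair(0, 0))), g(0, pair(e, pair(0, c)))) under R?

0

1. g(g(g(0, e), pair(g(0, pair(0, pair(g(0, e), pair(e, 0)))), pair(0, 0))), g(0, pair(e, pair(0, c))))  →  g(g(0, pair(g(0, pair(0, pair(g(0, e), pair(e, 0)))), pair(0, 0))), g(0, pair(e, pair(0, c))))   [R2 at 1.1]
2. g(g(0, pair(g(0, pair(0, pair(g(0, e), pair(e, 0)))), pair(0, 0))), g(0, pair(e, pair(0, c))))  →  g(g(0, pair(0, pair(g(0, e), pair(e, 0)))), g(0, pair(e, pair(0, c))))   [R1 at 1]
3. g(g(0, pair(0, pair(g(0, e), pair(e, 0)))), g(0, pair(e, pair(0, c))))  →  g(0, g(0, pair(e, pair(0, c))))   [R1 at 1]
4. g(0, g(0, pair(e, pair(0, c))))  →  g(0, e)   [R1 at 2]
5. g(0, e)  →  0   [R2 at ε]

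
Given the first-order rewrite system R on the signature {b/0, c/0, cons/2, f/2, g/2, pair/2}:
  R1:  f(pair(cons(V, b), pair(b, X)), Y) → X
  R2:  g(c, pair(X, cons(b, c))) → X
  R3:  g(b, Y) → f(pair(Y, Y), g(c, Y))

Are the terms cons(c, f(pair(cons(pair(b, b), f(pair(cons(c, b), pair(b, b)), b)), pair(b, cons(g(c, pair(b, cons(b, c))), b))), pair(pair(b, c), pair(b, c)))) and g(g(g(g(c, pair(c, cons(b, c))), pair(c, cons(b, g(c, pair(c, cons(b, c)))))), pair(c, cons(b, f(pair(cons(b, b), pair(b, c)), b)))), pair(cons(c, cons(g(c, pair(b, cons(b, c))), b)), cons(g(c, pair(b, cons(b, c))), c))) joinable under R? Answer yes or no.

yes — NF(t₁) = cons(c, cons(b, b)), NF(t₂) = cons(c, cons(b, b))

Reduce t₁ = cons(c, f(pair(cons(pair(b, b), f(pair(cons(c, b), pair(b, b)), b)), pair(b, cons(g(c, pair(b, cons(b, c))), b))), pair(pair(b, c), pair(b, c)))):
1. cons(c, f(pair(cons(pair(b, b), f(pair(cons(c, b), pair(b, b)), b)), pair(b, cons(g(c, pair(b, cons(b, c))), b))), pair(pair(b, c), pair(b, c))))  →  cons(c, f(pair(cons(pair(b, b), b), pair(b, cons(g(c, pair(b, cons(b, c))), b))), pair(pair(b, c), pair(b, c))))   [R1 at 2.1.1.2]
2. cons(c, f(pair(cons(pair(b, b), b), pair(b, cons(g(c, pair(b, cons(b, c))), b))), pair(pair(b, c), pair(b, c))))  →  cons(c, cons(g(c, pair(b, cons(b, c))), b))   [R1 at 2]
3. cons(c, cons(g(c, pair(b, cons(b, c))), b))  →  cons(c, cons(b, b))   [R2 at 2.1]

Reduce t₂ = g(g(g(g(c, pair(c, cons(b, c))), pair(c, cons(b, g(c, pair(c, cons(b, c)))))), pair(c, cons(b, f(pair(cons(b, b), pair(b, c)), b)))), pair(cons(c, cons(g(c, pair(b, cons(b, c))), b)), cons(g(c, pair(b, cons(b, c))), c))):
1. g(g(g(g(c, pair(c, cons(b, c))), pair(c, cons(b, g(c, pair(c, cons(b, c)))))), pair(c, cons(b, f(pair(cons(b, b), pair(b, c)), b)))), pair(cons(c, cons(g(c, pair(b, cons(b, c))), b)), cons(g(c, pair(b, cons(b, c))), c)))  →  g(g(g(c, pair(c, cons(b, g(c, pair(c, cons(b, c)))))), pair(c, cons(b, f(pair(cons(b, b), pair(b, c)), b)))), pair(cons(c, cons(g(c, pair(b, cons(b, c))), b)), cons(g(c, pair(b, cons(b, c))), c)))   [R2 at 1.1.1]
2. g(g(g(c, pair(c, cons(b, g(c, pair(c, cons(b, c)))))), pair(c, cons(b, f(pair(cons(b, b), pair(b, c)), b)))), pair(cons(c, cons(g(c, pair(b, cons(b, c))), b)), cons(g(c, pair(b, cons(b, c))), c)))  →  g(g(g(c, pair(c, cons(b, c))), pair(c, cons(b, f(pair(cons(b, b), pair(b, c)), b)))), pair(cons(c, cons(g(c, pair(b, cons(b, c))), b)), cons(g(c, pair(b, cons(b, c))), c)))   [R2 at 1.1.2.2.2]
3. g(g(g(c, pair(c, cons(b, c))), pair(c, cons(b, f(pair(cons(b, b), pair(b, c)), b)))), pair(cons(c, cons(g(c, pair(b, cons(b, c))), b)), cons(g(c, pair(b, cons(b, c))), c)))  →  g(g(c, pair(c, cons(b, f(pair(cons(b, b), pair(b, c)), b)))), pair(cons(c, cons(g(c, pair(b, cons(b, c))), b)), cons(g(c, pair(b, cons(b, c))), c)))   [R2 at 1.1]
4. g(g(c, pair(c, cons(b, f(pair(cons(b, b), pair(b, c)), b)))), pair(cons(c, cons(g(c, pair(b, cons(b, c))), b)), cons(g(c, pair(b, cons(b, c))), c)))  →  g(g(c, pair(c, cons(b, c))), pair(cons(c, cons(g(c, pair(b, cons(b, c))), b)), cons(g(c, pair(b, cons(b, c))), c)))   [R1 at 1.2.2.2]
5. g(g(c, pair(c, cons(b, c))), pair(cons(c, cons(g(c, pair(b, cons(b, c))), b)), cons(g(c, pair(b, cons(b, c))), c)))  →  g(c, pair(cons(c, cons(g(c, pair(b, cons(b, c))), b)), cons(g(c, pair(b, cons(b, c))), c)))   [R2 at 1]
6. g(c, pair(cons(c, cons(g(c, pair(b, cons(b, c))), b)), cons(g(c, pair(b, cons(b, c))), c)))  →  g(c, pair(cons(c, cons(b, b)), cons(g(c, pair(b, cons(b, c))), c)))   [R2 at 2.1.2.1]
7. g(c, pair(cons(c, cons(b, b)), cons(g(c, pair(b, cons(b, c))), c)))  →  g(c, pair(cons(c, cons(b, b)), cons(b, c)))   [R2 at 2.2.1]
8. g(c, pair(cons(c, cons(b, b)), cons(b, c)))  →  cons(c, cons(b, b))   [R2 at ε]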